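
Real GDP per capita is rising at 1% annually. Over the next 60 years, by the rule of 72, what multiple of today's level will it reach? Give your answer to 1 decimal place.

Doubles every ≈ 72.00 years (72/1).
60 years is 0.83 doublings; 2^0.83 ≈ 1.8×.

1.8 times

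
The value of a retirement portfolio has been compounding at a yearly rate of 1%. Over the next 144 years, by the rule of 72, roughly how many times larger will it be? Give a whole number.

72/1 ≈ 72.00 years per doubling.
144 years fits 2 doublings: 2^2 = 4.

about 4 times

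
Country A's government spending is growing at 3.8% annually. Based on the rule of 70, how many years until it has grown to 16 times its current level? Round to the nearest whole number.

At 3.8% it doubles every 70/3.8 ≈ 18.42 years.
Getting to 16× needs 4 doublings: 4 × 18.42 ≈ 74 years.

roughly 74 years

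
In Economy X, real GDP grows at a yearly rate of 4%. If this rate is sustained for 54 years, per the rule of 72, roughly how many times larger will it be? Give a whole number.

around 8 times

At 4% one doubling takes ≈ 18.00 years; 54 years is 3 of them, so ×8.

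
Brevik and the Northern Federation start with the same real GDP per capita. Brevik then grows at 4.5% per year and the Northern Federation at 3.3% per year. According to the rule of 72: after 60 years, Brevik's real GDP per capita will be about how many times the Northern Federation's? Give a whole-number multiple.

Only the 1.2-point difference matters.
72/1.2 ≈ 60.00 years per doubling of the ratio; 60 years gives 1.00 doublings, so ≈ 2×.

roughly 2 times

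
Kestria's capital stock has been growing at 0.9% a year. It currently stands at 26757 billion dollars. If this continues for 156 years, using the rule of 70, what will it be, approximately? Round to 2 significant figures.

about 110000 billion dollars

It doubles every 70/0.9 ≈ 77.78 years, so 156 years is 2.01 doublings.
2^2.01 ≈ 4.03; 26757 × 4.03 ≈ 110000 billion dollars.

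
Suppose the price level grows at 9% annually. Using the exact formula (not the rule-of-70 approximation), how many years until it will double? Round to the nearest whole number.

8 years

t = ln(2) / ln(1 + 0.09) = 0.6931 / 0.086178 ≈ 8.04.
≈ 8 years.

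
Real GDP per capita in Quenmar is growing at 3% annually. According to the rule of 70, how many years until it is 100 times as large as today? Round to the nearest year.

around 155 years

One doubling takes 70/3 = 23.33 years.
Reaching 100× takes log₂(100) ≈ 6.64 doublings.
6.64 × 23.33 ≈ 155 years.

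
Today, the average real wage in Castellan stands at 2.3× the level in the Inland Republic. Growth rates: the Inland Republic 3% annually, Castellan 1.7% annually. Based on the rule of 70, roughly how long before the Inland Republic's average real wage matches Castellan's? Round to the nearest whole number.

about 65 years

the Inland Republic gains on Castellan at 3% − 1.7% = 1.3 points a year.
At that relative rate the gap halves every 70/1.3 ≈ 53.85 years.
A 2.3× gap takes log₂(2.3) ≈ 1.20 halvings to close: 1.20 × 53.85 ≈ 65 years.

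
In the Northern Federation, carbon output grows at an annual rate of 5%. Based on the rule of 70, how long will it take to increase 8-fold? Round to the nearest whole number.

One doubling takes 70/5 = 14.00 years.
8 = 2^3, so 3 doublings → 42 years.

around 42 years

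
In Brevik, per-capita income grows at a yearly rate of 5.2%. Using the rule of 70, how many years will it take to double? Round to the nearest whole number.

70/5.2 ≈ 13.46, so it doubles roughly every 13 years.

approximately 13 years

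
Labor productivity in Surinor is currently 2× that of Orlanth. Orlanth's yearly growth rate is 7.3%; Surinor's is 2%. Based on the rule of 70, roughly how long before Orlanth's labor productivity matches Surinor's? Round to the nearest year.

Orlanth gains on Surinor at 7.3% − 2% = 5.3 points a year.
At that relative rate the gap halves every 70/5.3 ≈ 13.21 years.
A 2× gap closes after 1 halving: 1 × 13.21 ≈ 13 years.

about 13 years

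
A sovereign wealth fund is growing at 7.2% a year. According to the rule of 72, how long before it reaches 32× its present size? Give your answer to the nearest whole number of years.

At 7.2% it doubles every 72/7.2 ≈ 10.00 years.
32× is 5 doublings, so 5 × 10.00 ≈ 50 years.

roughly 50 years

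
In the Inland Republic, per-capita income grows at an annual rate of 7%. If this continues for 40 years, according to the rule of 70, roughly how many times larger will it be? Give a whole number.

roughly 16 times

Doubling time ≈ 70/7 = 10.00 years.
40/10.00 ≈ 4 doublings, so about 2^4 = 16×.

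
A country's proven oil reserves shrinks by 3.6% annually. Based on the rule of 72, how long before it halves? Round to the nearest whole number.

roughly 20 years

Halving time ≈ 72 / 3.6 = 20.00 → 20 years.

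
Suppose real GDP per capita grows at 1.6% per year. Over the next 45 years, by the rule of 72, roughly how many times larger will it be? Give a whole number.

72/1.6 ≈ 45.00 years per doubling.
45 years fits 1 doubling: 2^1 = 2.

approximately 2 times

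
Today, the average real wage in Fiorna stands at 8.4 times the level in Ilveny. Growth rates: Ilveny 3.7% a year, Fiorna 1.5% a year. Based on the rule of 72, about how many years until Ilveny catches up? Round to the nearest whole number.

roughly 100 years

The growth-rate gap is 3.7% − 1.5% = 2.2 percentage points.
So the ratio between them halves every 72/2.2 ≈ 32.73 years.
An 8.4 times gap takes log₂(8.4) ≈ 3.07 halvings to close: 3.07 × 32.73 ≈ 100 years.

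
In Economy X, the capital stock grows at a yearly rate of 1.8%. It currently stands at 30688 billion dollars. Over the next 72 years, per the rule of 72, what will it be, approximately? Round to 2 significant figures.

Doubling time ≈ 72/1.8 = 40.00 years.
72 years is 72/40.00 ≈ 1.80 doublings, a factor of 2^1.80 ≈ 3.48.
30688 × 3.48 ≈ 110000 billion dollars.

approximately 110000 billion dollars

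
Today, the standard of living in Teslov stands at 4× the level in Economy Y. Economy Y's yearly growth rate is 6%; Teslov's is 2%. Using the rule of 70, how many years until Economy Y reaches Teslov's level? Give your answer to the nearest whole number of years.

Economy Y gains on Teslov at 6% − 2% = 4 points a year.
At that relative rate the gap halves every 70/4 ≈ 17.50 years.
A 4× gap closes after 2 halvings: 2 × 17.50 ≈ 35 years.

≈ 35 years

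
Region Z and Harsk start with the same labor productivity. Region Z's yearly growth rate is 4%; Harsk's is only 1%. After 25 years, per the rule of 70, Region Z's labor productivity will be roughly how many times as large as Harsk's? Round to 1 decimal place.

Rate gap = 4% − 1% = 3 points.
The ratio doubles every 70/3 ≈ 23.33 years.
25/23.33 ≈ 1.07 doublings → ratio ≈ 2^1.07 ≈ 2.1.

about 2.1 times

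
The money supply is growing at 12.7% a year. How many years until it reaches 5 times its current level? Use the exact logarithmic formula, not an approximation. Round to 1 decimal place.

t = ln(5) / ln(1 + 0.127) = 1.6094 / 0.119559 ≈ 13.46.

13.5 years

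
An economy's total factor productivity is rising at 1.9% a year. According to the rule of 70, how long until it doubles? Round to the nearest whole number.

Doubling time ≈ 70 / 1.9 = 36.84 years.

37 years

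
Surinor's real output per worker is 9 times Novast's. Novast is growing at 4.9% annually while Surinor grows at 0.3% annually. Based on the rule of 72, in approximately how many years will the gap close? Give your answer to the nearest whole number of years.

What matters is the difference: 4.6 pp.
Rule of 72 on the gap: the ratio halves every 72/4.6 ≈ 15.65 years.
A 9 times gap takes log₂(9) ≈ 3.17 halvings to close: 3.17 × 15.65 ≈ 50 years.

approximately 50 years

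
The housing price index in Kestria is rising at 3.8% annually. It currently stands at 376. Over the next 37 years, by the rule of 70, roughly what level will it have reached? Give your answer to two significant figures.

Doubling time ≈ 70/3.8 = 18.42 years.
37 years is 37/18.42 ≈ 2.01 doublings, a factor of 2^2.01 ≈ 4.03.
376 × 4.03 ≈ 1500.

around 1500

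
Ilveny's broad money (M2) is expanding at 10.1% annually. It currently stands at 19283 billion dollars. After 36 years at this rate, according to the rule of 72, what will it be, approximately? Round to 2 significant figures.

around 640000 billion dollars

Doubling time ≈ 72/10.1 = 7.13 years.
36 years is 36/7.13 ≈ 5.05 doublings, a factor of 2^5.05 ≈ 33.13.
19283 × 33.13 ≈ 640000 billion dollars.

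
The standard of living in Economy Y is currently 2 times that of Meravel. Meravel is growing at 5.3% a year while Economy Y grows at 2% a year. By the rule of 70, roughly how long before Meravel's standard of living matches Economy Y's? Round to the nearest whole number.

The growth-rate gap is 5.3% − 2% = 3.3 percentage points.
So the ratio between them halves every 70/3.3 ≈ 21.21 years.
A 2 times gap closes after 1 halving: 1 × 21.21 ≈ 21 years.

≈ 21 years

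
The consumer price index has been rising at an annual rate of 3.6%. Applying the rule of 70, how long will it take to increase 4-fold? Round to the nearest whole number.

At 3.6% it doubles every 70/3.6 ≈ 19.44 years.
4 = 2^2, so 2 doublings → 39 years.

around 39 years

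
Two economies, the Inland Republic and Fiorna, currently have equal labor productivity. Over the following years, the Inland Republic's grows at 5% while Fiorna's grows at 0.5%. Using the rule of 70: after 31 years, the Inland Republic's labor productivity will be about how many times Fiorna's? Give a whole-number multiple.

roughly 4 times

Only the 4.5-point difference matters.
70/4.5 ≈ 15.56 years per doubling of the ratio; 31 years gives 1.99 doublings, so ≈ 4×.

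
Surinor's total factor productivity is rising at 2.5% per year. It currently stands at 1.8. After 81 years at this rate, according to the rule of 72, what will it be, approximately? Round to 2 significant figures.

13

Doubling time ≈ 72/2.5 = 28.80 years.
81 years is 81/28.80 ≈ 2.81 doublings, a factor of 2^2.81 ≈ 7.01.
1.8 × 7.01 ≈ 13.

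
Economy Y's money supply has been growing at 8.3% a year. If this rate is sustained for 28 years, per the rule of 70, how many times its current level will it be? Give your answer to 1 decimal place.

Doubles every ≈ 8.43 years (70/8.3).
28 years is 3.32 doublings; 2^3.32 ≈ 10.0×.

about 10.0 times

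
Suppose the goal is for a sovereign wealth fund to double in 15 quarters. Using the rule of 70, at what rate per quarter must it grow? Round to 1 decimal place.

70 / 15 ≈ 4.67, so about 4.7% per quarter.

4.7%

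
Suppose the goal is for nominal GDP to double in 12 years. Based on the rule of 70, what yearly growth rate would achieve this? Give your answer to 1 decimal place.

around 5.8%

70 / 12 ≈ 5.83, so about 5.8% per year.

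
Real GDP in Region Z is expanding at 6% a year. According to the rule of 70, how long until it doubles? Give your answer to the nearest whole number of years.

12 years

Doubling time ≈ 70 / 6 = 11.67 years.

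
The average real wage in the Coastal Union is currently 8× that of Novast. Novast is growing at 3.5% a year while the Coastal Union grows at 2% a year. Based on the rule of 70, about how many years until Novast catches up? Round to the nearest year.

around 140 years

What matters is the difference: 1.5 pp.
Rule of 70 on the gap: the ratio halves every 70/1.5 ≈ 46.67 years.
An 8× gap closes after 3 halvings: 3 × 46.67 ≈ 140 years.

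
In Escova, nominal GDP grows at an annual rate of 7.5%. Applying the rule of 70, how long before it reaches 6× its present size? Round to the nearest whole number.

At 7.5% it doubles every 70/7.5 ≈ 9.33 years.
Reaching 6× takes log₂(6) ≈ 2.58 doublings.
2.58 × 9.33 ≈ 24 years.

roughly 24 years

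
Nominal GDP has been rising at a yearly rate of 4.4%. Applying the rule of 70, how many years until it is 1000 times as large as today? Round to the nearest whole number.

One doubling takes 70/4.4 = 15.91 years.
1000× is log₂ 1000 ≈ 9.97 doublings, so ≈ 9.97 × 15.91 = 159 years.

about 159 years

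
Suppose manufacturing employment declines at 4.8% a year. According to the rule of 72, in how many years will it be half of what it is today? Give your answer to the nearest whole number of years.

Halving time ≈ 72 / 4.8 = 15.00 → 15 years.

roughly 15 years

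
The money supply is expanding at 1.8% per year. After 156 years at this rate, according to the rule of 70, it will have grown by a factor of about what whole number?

Doubling time ≈ 70/1.8 = 38.89 years.
156/38.89 ≈ 4 doublings, so about 2^4 = 16×.

roughly 16 times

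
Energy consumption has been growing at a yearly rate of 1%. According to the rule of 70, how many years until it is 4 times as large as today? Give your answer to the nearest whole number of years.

At 1% it doubles every 70/1 ≈ 70.00 years.
4× is 2 doublings, so 2 × 70.00 ≈ 140 years.

approximately 140 years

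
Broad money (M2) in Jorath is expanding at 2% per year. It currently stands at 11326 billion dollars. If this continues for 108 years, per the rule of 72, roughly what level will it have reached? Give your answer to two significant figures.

It doubles every 72/2 ≈ 36.00 years, so 108 years is 3.00 doublings.
2^3.00 ≈ 8.00; 11326 × 8.00 ≈ 91000 billion dollars.

approximately 91000 billion dollars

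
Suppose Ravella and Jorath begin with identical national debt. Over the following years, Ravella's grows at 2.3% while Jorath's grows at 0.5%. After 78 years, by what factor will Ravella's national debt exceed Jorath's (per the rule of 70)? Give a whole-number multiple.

Ravella pulls ahead at 1.8 pp per year, so the ratio doubles every 70/1.8 ≈ 38.89 years.
In 78 years that's 2.01 doublings: 2^2.01 ≈ 4.

around 4 times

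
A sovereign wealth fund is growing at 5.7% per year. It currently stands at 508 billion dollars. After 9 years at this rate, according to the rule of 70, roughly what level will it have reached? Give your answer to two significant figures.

Doubling time ≈ 70/5.7 = 12.28 years.
9 years is 9/12.28 ≈ 0.73 doublings, a factor of 2^0.73 ≈ 1.66.
508 × 1.66 ≈ 840 billion dollars.

around 840 billion dollars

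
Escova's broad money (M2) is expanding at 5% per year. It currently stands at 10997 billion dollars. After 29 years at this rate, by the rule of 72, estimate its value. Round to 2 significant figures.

≈ 44000 billion dollars

Doubling time ≈ 72/5 = 14.40 years.
29 years is 29/14.40 ≈ 2.01 doublings, a factor of 2^2.01 ≈ 4.03.
10997 × 4.03 ≈ 44000 billion dollars.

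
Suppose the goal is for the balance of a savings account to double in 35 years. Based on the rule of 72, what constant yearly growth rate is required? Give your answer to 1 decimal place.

approximately 2.1% per year

72 / 35 ≈ 2.06, so about 2.1% per year.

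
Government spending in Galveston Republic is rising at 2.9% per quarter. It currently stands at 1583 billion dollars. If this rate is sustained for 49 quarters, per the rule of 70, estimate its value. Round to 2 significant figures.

approximately 6500 billion dollars

Doubling time ≈ 70/2.9 = 24.14 quarters.
49 quarters is 49/24.14 ≈ 2.03 doublings, a factor of 2^2.03 ≈ 4.08.
1583 × 4.08 ≈ 6500 billion dollars.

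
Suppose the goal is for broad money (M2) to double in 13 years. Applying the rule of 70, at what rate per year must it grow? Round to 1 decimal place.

≈ 5.4% per year

70 / 13 ≈ 5.38, so about 5.4% per year.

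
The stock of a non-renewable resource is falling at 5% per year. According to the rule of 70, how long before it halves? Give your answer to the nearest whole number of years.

Halving time ≈ 70 / 5 = 14.00 → 14 years.

approximately 14 years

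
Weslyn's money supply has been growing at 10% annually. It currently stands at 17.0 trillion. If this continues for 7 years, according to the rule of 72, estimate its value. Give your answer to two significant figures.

approximately 33 trillion

Doubling time ≈ 72/10 = 7.20 years.
7 years is 7/7.20 ≈ 0.97 doublings, a factor of 2^0.97 ≈ 1.96.
17.0 × 1.96 ≈ 33 trillion.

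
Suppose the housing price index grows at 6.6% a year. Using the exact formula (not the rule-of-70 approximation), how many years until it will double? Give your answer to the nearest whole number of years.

11 years

t = ln(2) / ln(1 + 0.066) = 0.6931 / 0.063913 ≈ 10.84.
≈ 11 years.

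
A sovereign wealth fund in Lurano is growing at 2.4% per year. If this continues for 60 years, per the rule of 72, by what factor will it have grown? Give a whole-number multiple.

72/2.4 ≈ 30.00 years per doubling.
60 years fits 2 doublings: 2^2 = 4.

around 4 times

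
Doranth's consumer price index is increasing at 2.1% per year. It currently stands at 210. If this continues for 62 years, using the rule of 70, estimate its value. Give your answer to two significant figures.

Doubling time ≈ 70/2.1 = 33.33 years.
62 years is 62/33.33 ≈ 1.86 doublings, a factor of 2^1.86 ≈ 3.63.
210 × 3.63 ≈ 760.

roughly 760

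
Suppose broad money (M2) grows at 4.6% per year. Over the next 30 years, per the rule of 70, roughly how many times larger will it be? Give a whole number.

≈ 4 times

70/4.6 ≈ 15.22 years per doubling.
30 years fits 2 doublings: 2^2 = 4.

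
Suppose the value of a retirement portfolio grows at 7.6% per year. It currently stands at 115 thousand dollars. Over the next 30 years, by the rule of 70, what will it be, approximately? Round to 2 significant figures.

roughly 1100 thousand dollars

Doubling time ≈ 70/7.6 = 9.21 years.
30 years is 30/9.21 ≈ 3.26 doublings, a factor of 2^3.26 ≈ 9.58.
115 × 9.58 ≈ 1100 thousand dollars.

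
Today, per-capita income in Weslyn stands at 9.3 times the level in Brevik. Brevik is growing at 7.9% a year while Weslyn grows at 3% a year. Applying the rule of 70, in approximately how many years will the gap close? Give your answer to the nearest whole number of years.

approximately 46 years

Brevik gains on Weslyn at 7.9% − 3% = 4.9 points a year.
At that relative rate the gap halves every 70/4.9 ≈ 14.29 years.
A 9.3 times gap takes log₂(9.3) ≈ 3.22 halvings to close: 3.22 × 14.29 ≈ 46 years.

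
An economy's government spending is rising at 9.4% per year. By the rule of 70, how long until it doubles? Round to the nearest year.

70/9.4 ≈ 7.45, so it doubles roughly every 7 years.

≈ 7 years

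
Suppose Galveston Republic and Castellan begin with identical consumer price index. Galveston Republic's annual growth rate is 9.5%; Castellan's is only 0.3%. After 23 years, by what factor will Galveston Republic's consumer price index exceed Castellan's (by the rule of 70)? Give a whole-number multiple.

roughly 8 times

Rate gap = 9.5% − 0.3% = 9.2 points.
The ratio doubles every 70/9.2 ≈ 7.61 years.
23/7.61 ≈ 3.02 doublings → ratio ≈ 2^3.02 ≈ 8.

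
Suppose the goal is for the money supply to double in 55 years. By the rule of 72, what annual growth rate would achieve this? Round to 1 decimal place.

around 1.3%

72 / 55 ≈ 1.31, so about 1.3% annually.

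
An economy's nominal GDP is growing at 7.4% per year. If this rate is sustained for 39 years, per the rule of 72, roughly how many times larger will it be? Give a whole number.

about 16 times

72/7.4 ≈ 9.73 years per doubling.
39 years fits 4 doublings: 2^4 = 16.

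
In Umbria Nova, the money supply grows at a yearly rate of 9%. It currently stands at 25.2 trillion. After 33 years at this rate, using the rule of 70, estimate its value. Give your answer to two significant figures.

It doubles every 70/9 ≈ 7.78 years, so 33 years is 4.24 doublings.
2^4.24 ≈ 18.90; 25.2 × 18.90 ≈ 480 trillion.

about 480 trillion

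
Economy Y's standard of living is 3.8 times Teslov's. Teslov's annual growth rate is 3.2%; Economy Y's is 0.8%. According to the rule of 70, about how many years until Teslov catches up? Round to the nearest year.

What matters is the difference: 2.4 pp.
Rule of 70 on the gap: the ratio halves every 70/2.4 ≈ 29.17 years.
A 3.8 times gap takes log₂(3.8) ≈ 1.93 halvings to close: 1.93 × 29.17 ≈ 56 years.

roughly 56 years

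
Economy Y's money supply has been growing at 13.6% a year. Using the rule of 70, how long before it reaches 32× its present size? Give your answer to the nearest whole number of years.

roughly 26 years

Doubling time ≈ 70/13.6 = 5.15 years.
Getting to 32× needs 5 doublings: 5 × 5.15 ≈ 26 years.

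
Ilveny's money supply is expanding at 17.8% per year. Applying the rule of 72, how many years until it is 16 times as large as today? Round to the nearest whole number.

One doubling takes 72/17.8 = 4.04 years.
16 = 2^4, so 4 doublings → 16 years.

approximately 16 years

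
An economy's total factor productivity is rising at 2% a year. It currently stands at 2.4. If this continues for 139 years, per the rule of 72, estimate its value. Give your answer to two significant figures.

It doubles every 72/2 ≈ 36.00 years, so 139 years is 3.86 doublings.
2^3.86 ≈ 14.52; 2.4 × 14.52 ≈ 35.

approximately 35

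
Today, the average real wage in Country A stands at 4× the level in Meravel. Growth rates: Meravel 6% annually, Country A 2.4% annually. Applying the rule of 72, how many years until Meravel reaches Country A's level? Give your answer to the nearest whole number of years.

Meravel gains on Country A at 6% − 2.4% = 3.6 points a year.
At that relative rate the gap halves every 72/3.6 ≈ 20.00 years.
A 4× gap closes after 2 halvings: 2 × 20.00 ≈ 40 years.

≈ 40 years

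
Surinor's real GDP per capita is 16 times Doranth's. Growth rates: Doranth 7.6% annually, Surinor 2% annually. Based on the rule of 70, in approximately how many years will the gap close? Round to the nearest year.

≈ 50 years

The growth-rate gap is 7.6% − 2% = 5.6 percentage points.
So the ratio between them halves every 70/5.6 ≈ 12.50 years.
A 16 times gap closes after 4 halvings: 4 × 12.50 ≈ 50 years.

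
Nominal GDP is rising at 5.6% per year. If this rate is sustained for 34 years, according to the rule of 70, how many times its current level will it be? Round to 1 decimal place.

Doubling time ≈ 70/5.6 = 12.50 years.
34 years / 12.50 ≈ 2.72 doublings → factor 2^2.72 ≈ 6.6.

approximately 6.6 times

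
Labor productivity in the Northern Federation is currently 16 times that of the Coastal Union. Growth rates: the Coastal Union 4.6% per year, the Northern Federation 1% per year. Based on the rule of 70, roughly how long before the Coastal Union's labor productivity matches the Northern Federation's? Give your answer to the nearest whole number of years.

What matters is the difference: 3.6 pp.
Rule of 70 on the gap: the ratio halves every 70/3.6 ≈ 19.44 years.
A 16 times gap closes after 4 halvings: 4 × 19.44 ≈ 78 years.

78 years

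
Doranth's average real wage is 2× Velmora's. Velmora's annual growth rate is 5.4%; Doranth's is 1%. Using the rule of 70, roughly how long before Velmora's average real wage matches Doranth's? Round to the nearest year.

What matters is the difference: 4.4 pp.
Rule of 70 on the gap: the ratio halves every 70/4.4 ≈ 15.91 years.
A 2× gap closes after 1 halving: 1 × 15.91 ≈ 16 years.

about 16 years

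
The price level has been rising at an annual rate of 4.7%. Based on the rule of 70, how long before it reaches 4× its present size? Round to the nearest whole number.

One doubling takes 70/4.7 = 14.89 years.
Getting to 4× needs 2 doublings: 2 × 14.89 ≈ 30 years.

≈ 30 years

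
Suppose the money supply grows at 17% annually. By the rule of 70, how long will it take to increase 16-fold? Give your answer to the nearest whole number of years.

≈ 16 years

At 17% it doubles every 70/17 ≈ 4.12 years.
16× is 4 doublings, so 4 × 4.12 ≈ 16 years.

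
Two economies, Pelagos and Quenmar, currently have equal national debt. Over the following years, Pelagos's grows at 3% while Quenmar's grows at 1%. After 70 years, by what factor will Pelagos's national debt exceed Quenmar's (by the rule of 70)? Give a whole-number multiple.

Rate gap = 3% − 1% = 2 points.
The ratio doubles every 70/2 ≈ 35.00 years.
70/35.00 ≈ 2.00 doublings → ratio ≈ 2^2.00 ≈ 4.

approximately 4 times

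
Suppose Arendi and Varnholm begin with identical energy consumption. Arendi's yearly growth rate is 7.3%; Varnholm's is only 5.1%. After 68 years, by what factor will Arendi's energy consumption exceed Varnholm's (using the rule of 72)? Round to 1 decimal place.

Arendi pulls ahead at 2.2 pp per year, so the ratio doubles every 72/2.2 ≈ 32.73 years.
In 68 years that's 2.08 doublings: 2^2.08 ≈ 4.2.

≈ 4.2 times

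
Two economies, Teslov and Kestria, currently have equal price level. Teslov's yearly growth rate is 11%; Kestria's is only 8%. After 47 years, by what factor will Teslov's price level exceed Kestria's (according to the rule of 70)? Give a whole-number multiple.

Rate gap = 11% − 8% = 3 points.
The ratio doubles every 70/3 ≈ 23.33 years.
47/23.33 ≈ 2.01 doublings → ratio ≈ 2^2.01 ≈ 4.

roughly 4 times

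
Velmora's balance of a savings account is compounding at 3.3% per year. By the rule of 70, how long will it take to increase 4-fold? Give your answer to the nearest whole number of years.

42 years

At 3.3% it doubles every 70/3.3 ≈ 21.21 years.
4× is 2 doublings, so 2 × 21.21 ≈ 42 years.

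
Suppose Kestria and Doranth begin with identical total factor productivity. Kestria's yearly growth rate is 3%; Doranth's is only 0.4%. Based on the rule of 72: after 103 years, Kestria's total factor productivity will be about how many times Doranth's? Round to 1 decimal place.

Kestria pulls ahead at 2.6 pp per year, so the ratio doubles every 72/2.6 ≈ 27.69 years.
In 103 years that's 3.72 doublings: 2^3.72 ≈ 13.2.

≈ 13.2 times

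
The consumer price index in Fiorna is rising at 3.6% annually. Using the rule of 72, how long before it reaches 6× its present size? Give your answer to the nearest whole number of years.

One doubling takes 72/3.6 = 20.00 years.
6× is log₂ 6 ≈ 2.58 doublings, so ≈ 2.58 × 20.00 = 52 years.

52 years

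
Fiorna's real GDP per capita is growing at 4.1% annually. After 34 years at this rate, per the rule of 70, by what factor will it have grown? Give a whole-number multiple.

4 times

At 4.1% one doubling takes ≈ 17.07 years; 34 years is 2 of them, so ×4.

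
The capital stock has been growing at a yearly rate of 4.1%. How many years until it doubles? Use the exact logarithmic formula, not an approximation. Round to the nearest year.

17 years

t = ln(2) / ln(1 + 0.041) = 0.6931 / 0.040182 ≈ 17.25.
≈ 17 years.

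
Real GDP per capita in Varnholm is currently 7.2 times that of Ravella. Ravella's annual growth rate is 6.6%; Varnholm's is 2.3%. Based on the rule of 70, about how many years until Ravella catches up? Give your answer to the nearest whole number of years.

The growth-rate gap is 6.6% − 2.3% = 4.3 percentage points.
So the ratio between them halves every 70/4.3 ≈ 16.28 years.
A 7.2 times gap takes log₂(7.2) ≈ 2.85 halvings to close: 2.85 × 16.28 ≈ 46 years.

roughly 46 years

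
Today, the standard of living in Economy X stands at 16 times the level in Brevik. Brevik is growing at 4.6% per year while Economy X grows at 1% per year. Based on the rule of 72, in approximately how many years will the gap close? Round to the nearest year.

The growth-rate gap is 4.6% − 1% = 3.6 percentage points.
So the ratio between them halves every 72/3.6 ≈ 20.00 years.
A 16 times gap closes after 4 halvings: 4 × 20.00 ≈ 80 years.

approximately 80 years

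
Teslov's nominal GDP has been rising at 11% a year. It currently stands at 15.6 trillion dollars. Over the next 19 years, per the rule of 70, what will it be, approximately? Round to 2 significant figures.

It doubles every 70/11 ≈ 6.36 years, so 19 years is 2.99 doublings.
2^2.99 ≈ 7.94; 15.6 × 7.94 ≈ 120 trillion dollars.

roughly 120 trillion dollars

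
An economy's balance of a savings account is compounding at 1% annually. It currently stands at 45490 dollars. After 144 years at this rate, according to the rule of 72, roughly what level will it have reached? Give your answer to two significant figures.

about 180000 dollars

Doubling time ≈ 72/1 = 72.00 years.
144 years is 144/72.00 ≈ 2.00 doublings, a factor of 2^2.00 ≈ 4.00.
45490 × 4.00 ≈ 180000 dollars.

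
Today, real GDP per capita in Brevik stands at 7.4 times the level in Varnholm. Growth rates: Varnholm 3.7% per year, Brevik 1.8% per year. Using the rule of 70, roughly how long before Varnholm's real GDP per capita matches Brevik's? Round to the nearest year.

The growth-rate gap is 3.7% − 1.8% = 1.9 percentage points.
So the ratio between them halves every 70/1.9 ≈ 36.84 years.
A 7.4 times gap takes log₂(7.4) ≈ 2.89 halvings to close: 2.89 × 36.84 ≈ 106 years.

106 years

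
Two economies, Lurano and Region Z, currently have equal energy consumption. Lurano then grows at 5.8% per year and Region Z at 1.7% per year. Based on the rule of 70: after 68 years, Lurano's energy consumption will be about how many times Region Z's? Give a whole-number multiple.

16 times

Only the 4.1-point difference matters.
70/4.1 ≈ 17.07 years per doubling of the ratio; 68 years gives 3.98 doublings, so ≈ 16×.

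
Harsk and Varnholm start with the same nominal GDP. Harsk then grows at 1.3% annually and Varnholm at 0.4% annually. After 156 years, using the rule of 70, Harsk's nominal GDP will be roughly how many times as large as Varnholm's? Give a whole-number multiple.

roughly 4 times

Harsk pulls ahead at 0.9 pp per year, so the ratio doubles every 70/0.9 ≈ 77.78 years.
In 156 years that's 2.01 doublings: 2^2.01 ≈ 4.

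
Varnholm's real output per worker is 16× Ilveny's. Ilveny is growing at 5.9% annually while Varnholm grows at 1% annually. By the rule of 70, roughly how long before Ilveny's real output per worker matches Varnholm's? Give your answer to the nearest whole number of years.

Ilveny gains on Varnholm at 5.9% − 1% = 4.9 points a year.
At that relative rate the gap halves every 70/4.9 ≈ 14.29 years.
A 16× gap closes after 4 halvings: 4 × 14.29 ≈ 57 years.

≈ 57 years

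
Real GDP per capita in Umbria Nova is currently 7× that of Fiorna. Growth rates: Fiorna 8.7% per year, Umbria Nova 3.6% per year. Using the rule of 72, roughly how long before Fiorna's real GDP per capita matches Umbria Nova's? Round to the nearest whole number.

approximately 40 years

The growth-rate gap is 8.7% − 3.6% = 5.1 percentage points.
So the ratio between them halves every 72/5.1 ≈ 14.12 years.
A 7× gap takes log₂(7) ≈ 2.81 halvings to close: 2.81 × 14.12 ≈ 40 years.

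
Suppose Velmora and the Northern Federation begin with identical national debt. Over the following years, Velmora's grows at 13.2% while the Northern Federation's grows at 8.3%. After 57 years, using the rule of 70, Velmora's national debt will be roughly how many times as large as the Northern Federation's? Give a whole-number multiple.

Velmora pulls ahead at 4.9 pp per year, so the ratio doubles every 70/4.9 ≈ 14.29 years.
In 57 years that's 3.99 doublings: 2^3.99 ≈ 16.

approximately 16 times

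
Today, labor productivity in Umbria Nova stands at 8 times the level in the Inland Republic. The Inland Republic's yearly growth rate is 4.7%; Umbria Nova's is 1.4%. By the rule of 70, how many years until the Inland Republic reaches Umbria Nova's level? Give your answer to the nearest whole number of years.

roughly 64 years

the Inland Republic gains on Umbria Nova at 4.7% − 1.4% = 3.3 points a year.
At that relative rate the gap halves every 70/3.3 ≈ 21.21 years.
An 8 times gap closes after 3 halvings: 3 × 21.21 ≈ 64 years.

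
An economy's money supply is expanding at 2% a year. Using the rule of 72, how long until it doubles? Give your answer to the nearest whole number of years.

At 2%, doubling takes about 72/2 = 36.00 years.

around 36 years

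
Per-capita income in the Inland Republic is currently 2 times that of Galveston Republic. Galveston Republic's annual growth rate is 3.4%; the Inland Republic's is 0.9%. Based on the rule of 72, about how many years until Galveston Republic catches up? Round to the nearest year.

The growth-rate gap is 3.4% − 0.9% = 2.5 percentage points.
So the ratio between them halves every 72/2.5 ≈ 28.80 years.
A 2 times gap closes after 1 halving: 1 × 28.80 ≈ 29 years.

29 years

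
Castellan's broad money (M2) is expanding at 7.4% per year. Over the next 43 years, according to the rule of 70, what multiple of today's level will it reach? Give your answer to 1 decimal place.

Doubles every ≈ 9.46 years (70/7.4).
43 years is 4.55 doublings; 2^4.55 ≈ 23.4×.

about 23.4 times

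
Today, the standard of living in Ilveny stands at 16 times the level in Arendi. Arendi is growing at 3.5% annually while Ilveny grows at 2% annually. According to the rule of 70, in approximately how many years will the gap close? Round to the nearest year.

Arendi gains on Ilveny at 3.5% − 2% = 1.5 points a year.
At that relative rate the gap halves every 70/1.5 ≈ 46.67 years.
A 16 times gap closes after 4 halvings: 4 × 46.67 ≈ 187 years.

≈ 187 years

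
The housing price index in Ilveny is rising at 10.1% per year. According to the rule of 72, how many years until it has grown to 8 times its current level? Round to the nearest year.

roughly 21 years

One doubling takes 72/10.1 = 7.13 years.
Getting to 8× needs 3 doublings: 3 × 7.13 ≈ 21 years.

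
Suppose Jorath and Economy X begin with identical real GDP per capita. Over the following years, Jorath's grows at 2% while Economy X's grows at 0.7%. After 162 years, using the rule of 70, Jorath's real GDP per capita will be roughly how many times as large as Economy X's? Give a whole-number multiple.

about 8 times

Only the 1.3-point difference matters.
70/1.3 ≈ 53.85 years per doubling of the ratio; 162 years gives 3.01 doublings, so ≈ 8×.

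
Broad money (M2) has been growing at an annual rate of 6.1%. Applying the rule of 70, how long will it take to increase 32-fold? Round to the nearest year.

Doubling time ≈ 70/6.1 = 11.48 years.
32× is 5 doublings, so 5 × 11.48 ≈ 57 years.

approximately 57 years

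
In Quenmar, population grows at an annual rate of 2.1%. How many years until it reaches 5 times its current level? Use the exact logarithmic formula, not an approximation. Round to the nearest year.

t = ln(5) / ln(1 + 0.021) = 1.6094 / 0.020783 ≈ 77.44.
≈ 77 years.

77 years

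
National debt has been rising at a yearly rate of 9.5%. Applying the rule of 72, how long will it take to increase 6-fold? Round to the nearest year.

20 years

One doubling takes 72/9.5 = 7.58 years.
Reaching 6× takes log₂(6) ≈ 2.58 doublings.
2.58 × 7.58 ≈ 20 years.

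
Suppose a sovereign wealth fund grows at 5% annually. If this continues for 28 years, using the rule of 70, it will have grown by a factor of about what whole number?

≈ 4 times

At 5% one doubling takes ≈ 14.00 years; 28 years is 2 of them, so ×4.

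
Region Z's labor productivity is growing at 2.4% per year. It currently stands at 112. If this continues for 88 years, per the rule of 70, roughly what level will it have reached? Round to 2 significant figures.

It doubles every 70/2.4 ≈ 29.17 years, so 88 years is 3.02 doublings.
2^3.02 ≈ 8.11; 112 × 8.11 ≈ 910.

≈ 910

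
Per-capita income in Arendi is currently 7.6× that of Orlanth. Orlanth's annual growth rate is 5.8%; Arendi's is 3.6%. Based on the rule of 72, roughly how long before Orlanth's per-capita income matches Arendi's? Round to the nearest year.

roughly 96 years

Orlanth gains on Arendi at 5.8% − 3.6% = 2.2 points a year.
At that relative rate the gap halves every 72/2.2 ≈ 32.73 years.
A 7.6× gap takes log₂(7.6) ≈ 2.93 halvings to close: 2.93 × 32.73 ≈ 96 years.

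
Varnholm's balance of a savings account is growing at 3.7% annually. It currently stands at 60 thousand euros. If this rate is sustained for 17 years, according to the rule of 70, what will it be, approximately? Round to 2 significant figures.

110 thousand euros

Doubling time ≈ 70/3.7 = 18.92 years.
17 years is 17/18.92 ≈ 0.90 doublings, a factor of 2^0.90 ≈ 1.87.
60 × 1.87 ≈ 110 thousand euros.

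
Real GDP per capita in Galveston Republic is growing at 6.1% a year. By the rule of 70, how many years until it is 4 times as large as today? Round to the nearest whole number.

One doubling takes 70/6.1 = 11.48 years.
4× is 2 doublings, so 2 × 11.48 ≈ 23 years.

approximately 23 years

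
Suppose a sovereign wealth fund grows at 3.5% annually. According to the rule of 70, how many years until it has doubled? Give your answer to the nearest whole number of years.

about 20 years

At 3.5%, doubling takes about 70/3.5 = 20.00 years.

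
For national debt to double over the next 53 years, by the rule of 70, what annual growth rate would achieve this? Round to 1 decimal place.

1.3% a year

70 / 53 ≈ 1.32, so about 1.3% a year.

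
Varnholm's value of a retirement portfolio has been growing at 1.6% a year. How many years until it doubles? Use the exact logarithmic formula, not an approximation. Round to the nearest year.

44 years

t = ln(2) / ln(1 + 0.016) = 0.6931 / 0.015873 ≈ 43.67.
≈ 44 years.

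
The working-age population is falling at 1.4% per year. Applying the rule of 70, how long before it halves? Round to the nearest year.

Halving time ≈ 70 / 1.4 = 50.00 → 50 years.

around 50 years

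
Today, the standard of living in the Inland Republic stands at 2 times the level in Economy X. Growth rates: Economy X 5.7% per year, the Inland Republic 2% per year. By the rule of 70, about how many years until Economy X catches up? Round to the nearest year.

roughly 19 years

What matters is the difference: 3.7 pp.
Rule of 70 on the gap: the ratio halves every 70/3.7 ≈ 18.92 years.
A 2 times gap closes after 1 halving: 1 × 18.92 ≈ 19 years.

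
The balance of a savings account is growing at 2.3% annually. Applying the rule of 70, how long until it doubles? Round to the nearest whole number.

Doubling time ≈ 70 / 2.3 = 30.43 years.

around 30 years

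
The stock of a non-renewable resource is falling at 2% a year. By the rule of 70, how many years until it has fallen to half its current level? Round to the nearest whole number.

The rule works in reverse for decay: 70/2 ≈ 35.00 years to halve.

around 35 years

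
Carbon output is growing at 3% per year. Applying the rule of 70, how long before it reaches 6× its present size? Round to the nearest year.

around 60 years

One doubling takes 70/3 = 23.33 years.
6× is log₂ 6 ≈ 2.58 doublings, so ≈ 2.58 × 23.33 = 60 years.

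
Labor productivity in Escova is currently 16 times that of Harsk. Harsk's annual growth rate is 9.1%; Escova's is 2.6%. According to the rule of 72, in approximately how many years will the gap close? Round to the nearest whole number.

What matters is the difference: 6.5 pp.
Rule of 72 on the gap: the ratio halves every 72/6.5 ≈ 11.08 years.
A 16 times gap closes after 4 halvings: 4 × 11.08 ≈ 44 years.

≈ 44 years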